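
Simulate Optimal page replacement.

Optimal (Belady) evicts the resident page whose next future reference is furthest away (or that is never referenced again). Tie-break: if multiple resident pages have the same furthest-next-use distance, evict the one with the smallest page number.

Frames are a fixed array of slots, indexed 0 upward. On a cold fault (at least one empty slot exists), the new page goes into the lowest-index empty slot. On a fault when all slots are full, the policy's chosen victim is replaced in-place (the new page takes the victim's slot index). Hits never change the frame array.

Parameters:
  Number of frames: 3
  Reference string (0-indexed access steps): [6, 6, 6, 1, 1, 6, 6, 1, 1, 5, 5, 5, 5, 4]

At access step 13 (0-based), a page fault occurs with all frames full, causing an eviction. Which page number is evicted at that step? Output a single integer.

Answer: 1

Derivation:
Step 0: ref 6 -> FAULT, frames=[6,-,-]
Step 1: ref 6 -> HIT, frames=[6,-,-]
Step 2: ref 6 -> HIT, frames=[6,-,-]
Step 3: ref 1 -> FAULT, frames=[6,1,-]
Step 4: ref 1 -> HIT, frames=[6,1,-]
Step 5: ref 6 -> HIT, frames=[6,1,-]
Step 6: ref 6 -> HIT, frames=[6,1,-]
Step 7: ref 1 -> HIT, frames=[6,1,-]
Step 8: ref 1 -> HIT, frames=[6,1,-]
Step 9: ref 5 -> FAULT, frames=[6,1,5]
Step 10: ref 5 -> HIT, frames=[6,1,5]
Step 11: ref 5 -> HIT, frames=[6,1,5]
Step 12: ref 5 -> HIT, frames=[6,1,5]
Step 13: ref 4 -> FAULT, evict 1, frames=[6,4,5]
At step 13: evicted page 1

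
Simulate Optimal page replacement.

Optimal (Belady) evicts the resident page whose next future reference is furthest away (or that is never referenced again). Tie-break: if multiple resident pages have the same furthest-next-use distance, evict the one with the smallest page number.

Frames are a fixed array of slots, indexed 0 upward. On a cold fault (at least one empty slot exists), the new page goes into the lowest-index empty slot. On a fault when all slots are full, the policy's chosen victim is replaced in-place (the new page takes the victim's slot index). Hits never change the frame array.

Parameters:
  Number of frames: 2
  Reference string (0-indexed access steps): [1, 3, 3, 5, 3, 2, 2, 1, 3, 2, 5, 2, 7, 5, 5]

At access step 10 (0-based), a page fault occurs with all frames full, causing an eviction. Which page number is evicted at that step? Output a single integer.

Step 0: ref 1 -> FAULT, frames=[1,-]
Step 1: ref 3 -> FAULT, frames=[1,3]
Step 2: ref 3 -> HIT, frames=[1,3]
Step 3: ref 5 -> FAULT, evict 1, frames=[5,3]
Step 4: ref 3 -> HIT, frames=[5,3]
Step 5: ref 2 -> FAULT, evict 5, frames=[2,3]
Step 6: ref 2 -> HIT, frames=[2,3]
Step 7: ref 1 -> FAULT, evict 2, frames=[1,3]
Step 8: ref 3 -> HIT, frames=[1,3]
Step 9: ref 2 -> FAULT, evict 1, frames=[2,3]
Step 10: ref 5 -> FAULT, evict 3, frames=[2,5]
At step 10: evicted page 3

Answer: 3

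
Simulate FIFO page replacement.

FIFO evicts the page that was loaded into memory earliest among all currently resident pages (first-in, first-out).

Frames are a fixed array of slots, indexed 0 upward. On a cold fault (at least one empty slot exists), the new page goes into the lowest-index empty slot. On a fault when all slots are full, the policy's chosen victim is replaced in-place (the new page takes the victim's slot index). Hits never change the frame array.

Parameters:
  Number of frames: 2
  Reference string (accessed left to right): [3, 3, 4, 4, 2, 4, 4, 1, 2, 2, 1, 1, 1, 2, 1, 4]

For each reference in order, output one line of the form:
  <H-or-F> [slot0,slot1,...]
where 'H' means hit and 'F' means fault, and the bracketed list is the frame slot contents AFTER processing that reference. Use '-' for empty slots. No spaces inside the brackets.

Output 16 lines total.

F [3,-]
H [3,-]
F [3,4]
H [3,4]
F [2,4]
H [2,4]
H [2,4]
F [2,1]
H [2,1]
H [2,1]
H [2,1]
H [2,1]
H [2,1]
H [2,1]
H [2,1]
F [4,1]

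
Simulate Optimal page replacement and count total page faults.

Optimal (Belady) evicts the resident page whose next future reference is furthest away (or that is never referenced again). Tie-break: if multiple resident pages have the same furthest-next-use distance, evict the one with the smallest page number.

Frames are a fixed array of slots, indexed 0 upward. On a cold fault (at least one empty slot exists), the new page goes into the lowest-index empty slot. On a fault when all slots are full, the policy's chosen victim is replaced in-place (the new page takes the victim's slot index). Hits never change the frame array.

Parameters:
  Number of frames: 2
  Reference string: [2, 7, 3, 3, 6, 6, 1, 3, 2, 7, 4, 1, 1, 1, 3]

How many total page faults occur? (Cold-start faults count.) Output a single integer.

Step 0: ref 2 → FAULT, frames=[2,-]
Step 1: ref 7 → FAULT, frames=[2,7]
Step 2: ref 3 → FAULT (evict 7), frames=[2,3]
Step 3: ref 3 → HIT, frames=[2,3]
Step 4: ref 6 → FAULT (evict 2), frames=[6,3]
Step 5: ref 6 → HIT, frames=[6,3]
Step 6: ref 1 → FAULT (evict 6), frames=[1,3]
Step 7: ref 3 → HIT, frames=[1,3]
Step 8: ref 2 → FAULT (evict 3), frames=[1,2]
Step 9: ref 7 → FAULT (evict 2), frames=[1,7]
Step 10: ref 4 → FAULT (evict 7), frames=[1,4]
Step 11: ref 1 → HIT, frames=[1,4]
Step 12: ref 1 → HIT, frames=[1,4]
Step 13: ref 1 → HIT, frames=[1,4]
Step 14: ref 3 → FAULT (evict 1), frames=[3,4]
Total faults: 9

Answer: 9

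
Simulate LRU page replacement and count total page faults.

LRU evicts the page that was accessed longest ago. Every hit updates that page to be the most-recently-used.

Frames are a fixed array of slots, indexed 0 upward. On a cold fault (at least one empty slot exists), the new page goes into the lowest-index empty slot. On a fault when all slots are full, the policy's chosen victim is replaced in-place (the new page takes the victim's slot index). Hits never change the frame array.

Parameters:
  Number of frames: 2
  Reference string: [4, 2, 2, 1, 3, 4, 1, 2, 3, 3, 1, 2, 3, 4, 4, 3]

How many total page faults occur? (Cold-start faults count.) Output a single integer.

Answer: 12

Derivation:
Step 0: ref 4 → FAULT, frames=[4,-]
Step 1: ref 2 → FAULT, frames=[4,2]
Step 2: ref 2 → HIT, frames=[4,2]
Step 3: ref 1 → FAULT (evict 4), frames=[1,2]
Step 4: ref 3 → FAULT (evict 2), frames=[1,3]
Step 5: ref 4 → FAULT (evict 1), frames=[4,3]
Step 6: ref 1 → FAULT (evict 3), frames=[4,1]
Step 7: ref 2 → FAULT (evict 4), frames=[2,1]
Step 8: ref 3 → FAULT (evict 1), frames=[2,3]
Step 9: ref 3 → HIT, frames=[2,3]
Step 10: ref 1 → FAULT (evict 2), frames=[1,3]
Step 11: ref 2 → FAULT (evict 3), frames=[1,2]
Step 12: ref 3 → FAULT (evict 1), frames=[3,2]
Step 13: ref 4 → FAULT (evict 2), frames=[3,4]
Step 14: ref 4 → HIT, frames=[3,4]
Step 15: ref 3 → HIT, frames=[3,4]
Total faults: 12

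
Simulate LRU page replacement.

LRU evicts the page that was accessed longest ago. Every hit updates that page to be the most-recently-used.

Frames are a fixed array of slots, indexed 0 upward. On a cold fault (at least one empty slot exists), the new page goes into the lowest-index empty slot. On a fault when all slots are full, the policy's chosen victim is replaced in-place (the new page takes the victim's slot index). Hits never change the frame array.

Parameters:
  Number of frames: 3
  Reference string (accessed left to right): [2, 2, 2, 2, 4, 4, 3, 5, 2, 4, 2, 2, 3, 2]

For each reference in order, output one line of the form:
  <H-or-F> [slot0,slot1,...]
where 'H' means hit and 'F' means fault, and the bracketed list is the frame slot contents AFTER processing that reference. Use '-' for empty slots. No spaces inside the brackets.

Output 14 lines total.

F [2,-,-]
H [2,-,-]
H [2,-,-]
H [2,-,-]
F [2,4,-]
H [2,4,-]
F [2,4,3]
F [5,4,3]
F [5,2,3]
F [5,2,4]
H [5,2,4]
H [5,2,4]
F [3,2,4]
H [3,2,4]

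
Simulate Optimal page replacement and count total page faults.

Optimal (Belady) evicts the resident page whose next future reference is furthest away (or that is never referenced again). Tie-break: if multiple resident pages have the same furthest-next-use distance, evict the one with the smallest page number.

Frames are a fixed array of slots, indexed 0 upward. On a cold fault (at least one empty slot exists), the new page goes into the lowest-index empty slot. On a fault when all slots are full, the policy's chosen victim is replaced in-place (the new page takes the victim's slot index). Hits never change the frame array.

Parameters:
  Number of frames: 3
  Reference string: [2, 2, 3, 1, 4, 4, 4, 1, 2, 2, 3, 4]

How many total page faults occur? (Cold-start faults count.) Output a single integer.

Answer: 5

Derivation:
Step 0: ref 2 → FAULT, frames=[2,-,-]
Step 1: ref 2 → HIT, frames=[2,-,-]
Step 2: ref 3 → FAULT, frames=[2,3,-]
Step 3: ref 1 → FAULT, frames=[2,3,1]
Step 4: ref 4 → FAULT (evict 3), frames=[2,4,1]
Step 5: ref 4 → HIT, frames=[2,4,1]
Step 6: ref 4 → HIT, frames=[2,4,1]
Step 7: ref 1 → HIT, frames=[2,4,1]
Step 8: ref 2 → HIT, frames=[2,4,1]
Step 9: ref 2 → HIT, frames=[2,4,1]
Step 10: ref 3 → FAULT (evict 1), frames=[2,4,3]
Step 11: ref 4 → HIT, frames=[2,4,3]
Total faults: 5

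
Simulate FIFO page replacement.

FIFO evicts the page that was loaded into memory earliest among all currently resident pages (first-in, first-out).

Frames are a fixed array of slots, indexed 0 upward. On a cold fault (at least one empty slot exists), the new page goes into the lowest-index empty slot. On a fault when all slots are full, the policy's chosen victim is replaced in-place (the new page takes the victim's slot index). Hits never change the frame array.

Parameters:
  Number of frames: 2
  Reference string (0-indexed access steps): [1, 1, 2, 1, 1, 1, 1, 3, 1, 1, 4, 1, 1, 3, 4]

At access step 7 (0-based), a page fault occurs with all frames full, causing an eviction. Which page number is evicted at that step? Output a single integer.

Step 0: ref 1 -> FAULT, frames=[1,-]
Step 1: ref 1 -> HIT, frames=[1,-]
Step 2: ref 2 -> FAULT, frames=[1,2]
Step 3: ref 1 -> HIT, frames=[1,2]
Step 4: ref 1 -> HIT, frames=[1,2]
Step 5: ref 1 -> HIT, frames=[1,2]
Step 6: ref 1 -> HIT, frames=[1,2]
Step 7: ref 3 -> FAULT, evict 1, frames=[3,2]
At step 7: evicted page 1

Answer: 1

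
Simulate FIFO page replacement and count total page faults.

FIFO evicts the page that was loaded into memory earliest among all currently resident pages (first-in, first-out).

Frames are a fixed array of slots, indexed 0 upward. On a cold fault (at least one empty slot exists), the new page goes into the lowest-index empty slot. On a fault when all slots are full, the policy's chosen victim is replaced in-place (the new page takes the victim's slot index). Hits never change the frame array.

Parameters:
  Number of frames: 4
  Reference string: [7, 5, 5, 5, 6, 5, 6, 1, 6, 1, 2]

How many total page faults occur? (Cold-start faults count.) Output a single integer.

Step 0: ref 7 → FAULT, frames=[7,-,-,-]
Step 1: ref 5 → FAULT, frames=[7,5,-,-]
Step 2: ref 5 → HIT, frames=[7,5,-,-]
Step 3: ref 5 → HIT, frames=[7,5,-,-]
Step 4: ref 6 → FAULT, frames=[7,5,6,-]
Step 5: ref 5 → HIT, frames=[7,5,6,-]
Step 6: ref 6 → HIT, frames=[7,5,6,-]
Step 7: ref 1 → FAULT, frames=[7,5,6,1]
Step 8: ref 6 → HIT, frames=[7,5,6,1]
Step 9: ref 1 → HIT, frames=[7,5,6,1]
Step 10: ref 2 → FAULT (evict 7), frames=[2,5,6,1]
Total faults: 5

Answer: 5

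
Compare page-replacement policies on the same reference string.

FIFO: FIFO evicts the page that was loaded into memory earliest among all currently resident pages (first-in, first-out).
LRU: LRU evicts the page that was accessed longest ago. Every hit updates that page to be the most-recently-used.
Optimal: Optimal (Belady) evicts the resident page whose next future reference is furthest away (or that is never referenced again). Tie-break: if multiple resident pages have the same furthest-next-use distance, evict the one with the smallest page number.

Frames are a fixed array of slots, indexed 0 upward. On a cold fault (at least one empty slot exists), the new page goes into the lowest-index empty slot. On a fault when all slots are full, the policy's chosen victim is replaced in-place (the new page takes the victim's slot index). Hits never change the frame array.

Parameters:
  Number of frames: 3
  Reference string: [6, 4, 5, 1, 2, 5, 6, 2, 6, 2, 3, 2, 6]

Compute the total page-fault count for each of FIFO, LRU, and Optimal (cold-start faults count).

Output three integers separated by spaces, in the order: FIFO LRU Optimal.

Answer: 7 7 6

Derivation:
--- FIFO ---
  step 0: ref 6 -> FAULT, frames=[6,-,-] (faults so far: 1)
  step 1: ref 4 -> FAULT, frames=[6,4,-] (faults so far: 2)
  step 2: ref 5 -> FAULT, frames=[6,4,5] (faults so far: 3)
  step 3: ref 1 -> FAULT, evict 6, frames=[1,4,5] (faults so far: 4)
  step 4: ref 2 -> FAULT, evict 4, frames=[1,2,5] (faults so far: 5)
  step 5: ref 5 -> HIT, frames=[1,2,5] (faults so far: 5)
  step 6: ref 6 -> FAULT, evict 5, frames=[1,2,6] (faults so far: 6)
  step 7: ref 2 -> HIT, frames=[1,2,6] (faults so far: 6)
  step 8: ref 6 -> HIT, frames=[1,2,6] (faults so far: 6)
  step 9: ref 2 -> HIT, frames=[1,2,6] (faults so far: 6)
  step 10: ref 3 -> FAULT, evict 1, frames=[3,2,6] (faults so far: 7)
  step 11: ref 2 -> HIT, frames=[3,2,6] (faults so far: 7)
  step 12: ref 6 -> HIT, frames=[3,2,6] (faults so far: 7)
  FIFO total faults: 7
--- LRU ---
  step 0: ref 6 -> FAULT, frames=[6,-,-] (faults so far: 1)
  step 1: ref 4 -> FAULT, frames=[6,4,-] (faults so far: 2)
  step 2: ref 5 -> FAULT, frames=[6,4,5] (faults so far: 3)
  step 3: ref 1 -> FAULT, evict 6, frames=[1,4,5] (faults so far: 4)
  step 4: ref 2 -> FAULT, evict 4, frames=[1,2,5] (faults so far: 5)
  step 5: ref 5 -> HIT, frames=[1,2,5] (faults so far: 5)
  step 6: ref 6 -> FAULT, evict 1, frames=[6,2,5] (faults so far: 6)
  step 7: ref 2 -> HIT, frames=[6,2,5] (faults so far: 6)
  step 8: ref 6 -> HIT, frames=[6,2,5] (faults so far: 6)
  step 9: ref 2 -> HIT, frames=[6,2,5] (faults so far: 6)
  step 10: ref 3 -> FAULT, evict 5, frames=[6,2,3] (faults so far: 7)
  step 11: ref 2 -> HIT, frames=[6,2,3] (faults so far: 7)
  step 12: ref 6 -> HIT, frames=[6,2,3] (faults so far: 7)
  LRU total faults: 7
--- Optimal ---
  step 0: ref 6 -> FAULT, frames=[6,-,-] (faults so far: 1)
  step 1: ref 4 -> FAULT, frames=[6,4,-] (faults so far: 2)
  step 2: ref 5 -> FAULT, frames=[6,4,5] (faults so far: 3)
  step 3: ref 1 -> FAULT, evict 4, frames=[6,1,5] (faults so far: 4)
  step 4: ref 2 -> FAULT, evict 1, frames=[6,2,5] (faults so far: 5)
  step 5: ref 5 -> HIT, frames=[6,2,5] (faults so far: 5)
  step 6: ref 6 -> HIT, frames=[6,2,5] (faults so far: 5)
  step 7: ref 2 -> HIT, frames=[6,2,5] (faults so far: 5)
  step 8: ref 6 -> HIT, frames=[6,2,5] (faults so far: 5)
  step 9: ref 2 -> HIT, frames=[6,2,5] (faults so far: 5)
  step 10: ref 3 -> FAULT, evict 5, frames=[6,2,3] (faults so far: 6)
  step 11: ref 2 -> HIT, frames=[6,2,3] (faults so far: 6)
  step 12: ref 6 -> HIT, frames=[6,2,3] (faults so far: 6)
  Optimal total faults: 6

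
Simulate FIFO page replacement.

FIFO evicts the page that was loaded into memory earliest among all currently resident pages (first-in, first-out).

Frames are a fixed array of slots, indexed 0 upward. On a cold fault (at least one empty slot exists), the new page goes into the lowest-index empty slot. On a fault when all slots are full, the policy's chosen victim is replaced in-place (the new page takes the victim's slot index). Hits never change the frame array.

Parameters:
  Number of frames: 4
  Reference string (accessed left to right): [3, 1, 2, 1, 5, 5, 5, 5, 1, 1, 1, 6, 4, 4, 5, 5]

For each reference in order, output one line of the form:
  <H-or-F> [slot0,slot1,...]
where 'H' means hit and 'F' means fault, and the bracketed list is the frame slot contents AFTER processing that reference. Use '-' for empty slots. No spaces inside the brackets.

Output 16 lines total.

F [3,-,-,-]
F [3,1,-,-]
F [3,1,2,-]
H [3,1,2,-]
F [3,1,2,5]
H [3,1,2,5]
H [3,1,2,5]
H [3,1,2,5]
H [3,1,2,5]
H [3,1,2,5]
H [3,1,2,5]
F [6,1,2,5]
F [6,4,2,5]
H [6,4,2,5]
H [6,4,2,5]
H [6,4,2,5]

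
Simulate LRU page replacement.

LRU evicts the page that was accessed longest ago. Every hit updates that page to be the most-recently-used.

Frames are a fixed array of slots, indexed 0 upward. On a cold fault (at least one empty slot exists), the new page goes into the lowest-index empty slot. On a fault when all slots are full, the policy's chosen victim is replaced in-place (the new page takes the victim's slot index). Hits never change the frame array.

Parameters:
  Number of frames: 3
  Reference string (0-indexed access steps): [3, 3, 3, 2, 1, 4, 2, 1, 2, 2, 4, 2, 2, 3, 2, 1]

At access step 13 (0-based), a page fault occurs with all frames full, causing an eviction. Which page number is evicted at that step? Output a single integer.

Answer: 1

Derivation:
Step 0: ref 3 -> FAULT, frames=[3,-,-]
Step 1: ref 3 -> HIT, frames=[3,-,-]
Step 2: ref 3 -> HIT, frames=[3,-,-]
Step 3: ref 2 -> FAULT, frames=[3,2,-]
Step 4: ref 1 -> FAULT, frames=[3,2,1]
Step 5: ref 4 -> FAULT, evict 3, frames=[4,2,1]
Step 6: ref 2 -> HIT, frames=[4,2,1]
Step 7: ref 1 -> HIT, frames=[4,2,1]
Step 8: ref 2 -> HIT, frames=[4,2,1]
Step 9: ref 2 -> HIT, frames=[4,2,1]
Step 10: ref 4 -> HIT, frames=[4,2,1]
Step 11: ref 2 -> HIT, frames=[4,2,1]
Step 12: ref 2 -> HIT, frames=[4,2,1]
Step 13: ref 3 -> FAULT, evict 1, frames=[4,2,3]
At step 13: evicted page 1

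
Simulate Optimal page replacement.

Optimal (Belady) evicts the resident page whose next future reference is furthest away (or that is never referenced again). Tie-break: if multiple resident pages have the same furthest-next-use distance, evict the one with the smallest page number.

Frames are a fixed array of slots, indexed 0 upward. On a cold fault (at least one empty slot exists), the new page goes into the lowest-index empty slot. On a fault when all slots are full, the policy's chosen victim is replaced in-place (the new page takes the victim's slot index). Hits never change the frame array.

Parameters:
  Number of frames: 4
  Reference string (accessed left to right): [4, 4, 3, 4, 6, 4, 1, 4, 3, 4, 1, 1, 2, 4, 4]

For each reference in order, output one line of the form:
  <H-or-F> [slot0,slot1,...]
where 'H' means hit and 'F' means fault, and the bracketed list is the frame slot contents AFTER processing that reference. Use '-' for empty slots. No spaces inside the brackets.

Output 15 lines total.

F [4,-,-,-]
H [4,-,-,-]
F [4,3,-,-]
H [4,3,-,-]
F [4,3,6,-]
H [4,3,6,-]
F [4,3,6,1]
H [4,3,6,1]
H [4,3,6,1]
H [4,3,6,1]
H [4,3,6,1]
H [4,3,6,1]
F [4,3,6,2]
H [4,3,6,2]
H [4,3,6,2]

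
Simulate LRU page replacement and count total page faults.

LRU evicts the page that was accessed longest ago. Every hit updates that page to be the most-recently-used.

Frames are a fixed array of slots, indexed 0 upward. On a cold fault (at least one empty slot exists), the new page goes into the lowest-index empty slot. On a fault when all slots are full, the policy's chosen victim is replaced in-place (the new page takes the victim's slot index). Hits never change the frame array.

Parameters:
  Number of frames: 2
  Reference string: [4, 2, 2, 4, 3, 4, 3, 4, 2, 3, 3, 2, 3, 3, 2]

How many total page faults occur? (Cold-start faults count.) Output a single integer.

Step 0: ref 4 → FAULT, frames=[4,-]
Step 1: ref 2 → FAULT, frames=[4,2]
Step 2: ref 2 → HIT, frames=[4,2]
Step 3: ref 4 → HIT, frames=[4,2]
Step 4: ref 3 → FAULT (evict 2), frames=[4,3]
Step 5: ref 4 → HIT, frames=[4,3]
Step 6: ref 3 → HIT, frames=[4,3]
Step 7: ref 4 → HIT, frames=[4,3]
Step 8: ref 2 → FAULT (evict 3), frames=[4,2]
Step 9: ref 3 → FAULT (evict 4), frames=[3,2]
Step 10: ref 3 → HIT, frames=[3,2]
Step 11: ref 2 → HIT, frames=[3,2]
Step 12: ref 3 → HIT, frames=[3,2]
Step 13: ref 3 → HIT, frames=[3,2]
Step 14: ref 2 → HIT, frames=[3,2]
Total faults: 5

Answer: 5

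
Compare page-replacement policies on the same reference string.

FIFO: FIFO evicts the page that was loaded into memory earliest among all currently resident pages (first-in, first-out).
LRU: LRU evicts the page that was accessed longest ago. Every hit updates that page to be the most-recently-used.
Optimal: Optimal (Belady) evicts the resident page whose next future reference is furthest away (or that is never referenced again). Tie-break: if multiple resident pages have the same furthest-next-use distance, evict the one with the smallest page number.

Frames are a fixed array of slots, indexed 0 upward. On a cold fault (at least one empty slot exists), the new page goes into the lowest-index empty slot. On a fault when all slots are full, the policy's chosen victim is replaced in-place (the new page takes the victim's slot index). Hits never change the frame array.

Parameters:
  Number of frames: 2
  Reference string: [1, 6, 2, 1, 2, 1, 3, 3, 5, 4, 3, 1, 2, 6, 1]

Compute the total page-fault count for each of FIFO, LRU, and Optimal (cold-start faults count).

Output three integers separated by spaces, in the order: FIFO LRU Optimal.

--- FIFO ---
  step 0: ref 1 -> FAULT, frames=[1,-] (faults so far: 1)
  step 1: ref 6 -> FAULT, frames=[1,6] (faults so far: 2)
  step 2: ref 2 -> FAULT, evict 1, frames=[2,6] (faults so far: 3)
  step 3: ref 1 -> FAULT, evict 6, frames=[2,1] (faults so far: 4)
  step 4: ref 2 -> HIT, frames=[2,1] (faults so far: 4)
  step 5: ref 1 -> HIT, frames=[2,1] (faults so far: 4)
  step 6: ref 3 -> FAULT, evict 2, frames=[3,1] (faults so far: 5)
  step 7: ref 3 -> HIT, frames=[3,1] (faults so far: 5)
  step 8: ref 5 -> FAULT, evict 1, frames=[3,5] (faults so far: 6)
  step 9: ref 4 -> FAULT, evict 3, frames=[4,5] (faults so far: 7)
  step 10: ref 3 -> FAULT, evict 5, frames=[4,3] (faults so far: 8)
  step 11: ref 1 -> FAULT, evict 4, frames=[1,3] (faults so far: 9)
  step 12: ref 2 -> FAULT, evict 3, frames=[1,2] (faults so far: 10)
  step 13: ref 6 -> FAULT, evict 1, frames=[6,2] (faults so far: 11)
  step 14: ref 1 -> FAULT, evict 2, frames=[6,1] (faults so far: 12)
  FIFO total faults: 12
--- LRU ---
  step 0: ref 1 -> FAULT, frames=[1,-] (faults so far: 1)
  step 1: ref 6 -> FAULT, frames=[1,6] (faults so far: 2)
  step 2: ref 2 -> FAULT, evict 1, frames=[2,6] (faults so far: 3)
  step 3: ref 1 -> FAULT, evict 6, frames=[2,1] (faults so far: 4)
  step 4: ref 2 -> HIT, frames=[2,1] (faults so far: 4)
  step 5: ref 1 -> HIT, frames=[2,1] (faults so far: 4)
  step 6: ref 3 -> FAULT, evict 2, frames=[3,1] (faults so far: 5)
  step 7: ref 3 -> HIT, frames=[3,1] (faults so far: 5)
  step 8: ref 5 -> FAULT, evict 1, frames=[3,5] (faults so far: 6)
  step 9: ref 4 -> FAULT, evict 3, frames=[4,5] (faults so far: 7)
  step 10: ref 3 -> FAULT, evict 5, frames=[4,3] (faults so far: 8)
  step 11: ref 1 -> FAULT, evict 4, frames=[1,3] (faults so far: 9)
  step 12: ref 2 -> FAULT, evict 3, frames=[1,2] (faults so far: 10)
  step 13: ref 6 -> FAULT, evict 1, frames=[6,2] (faults so far: 11)
  step 14: ref 1 -> FAULT, evict 2, frames=[6,1] (faults so far: 12)
  LRU total faults: 12
--- Optimal ---
  step 0: ref 1 -> FAULT, frames=[1,-] (faults so far: 1)
  step 1: ref 6 -> FAULT, frames=[1,6] (faults so far: 2)
  step 2: ref 2 -> FAULT, evict 6, frames=[1,2] (faults so far: 3)
  step 3: ref 1 -> HIT, frames=[1,2] (faults so far: 3)
  step 4: ref 2 -> HIT, frames=[1,2] (faults so far: 3)
  step 5: ref 1 -> HIT, frames=[1,2] (faults so far: 3)
  step 6: ref 3 -> FAULT, evict 2, frames=[1,3] (faults so far: 4)
  step 7: ref 3 -> HIT, frames=[1,3] (faults so far: 4)
  step 8: ref 5 -> FAULT, evict 1, frames=[5,3] (faults so far: 5)
  step 9: ref 4 -> FAULT, evict 5, frames=[4,3] (faults so far: 6)
  step 10: ref 3 -> HIT, frames=[4,3] (faults so far: 6)
  step 11: ref 1 -> FAULT, evict 3, frames=[4,1] (faults so far: 7)
  step 12: ref 2 -> FAULT, evict 4, frames=[2,1] (faults so far: 8)
  step 13: ref 6 -> FAULT, evict 2, frames=[6,1] (faults so far: 9)
  step 14: ref 1 -> HIT, frames=[6,1] (faults so far: 9)
  Optimal total faults: 9

Answer: 12 12 9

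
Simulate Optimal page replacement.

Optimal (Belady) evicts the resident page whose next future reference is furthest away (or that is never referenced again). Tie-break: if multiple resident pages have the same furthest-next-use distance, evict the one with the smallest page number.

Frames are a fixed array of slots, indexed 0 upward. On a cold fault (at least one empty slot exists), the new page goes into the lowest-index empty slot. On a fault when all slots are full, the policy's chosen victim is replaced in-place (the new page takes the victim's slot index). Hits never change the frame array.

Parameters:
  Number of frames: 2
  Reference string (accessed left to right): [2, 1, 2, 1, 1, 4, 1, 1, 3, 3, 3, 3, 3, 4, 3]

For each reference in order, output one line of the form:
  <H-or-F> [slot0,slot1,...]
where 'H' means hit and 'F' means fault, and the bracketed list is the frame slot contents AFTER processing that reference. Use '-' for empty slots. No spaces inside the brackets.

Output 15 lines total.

F [2,-]
F [2,1]
H [2,1]
H [2,1]
H [2,1]
F [4,1]
H [4,1]
H [4,1]
F [4,3]
H [4,3]
H [4,3]
H [4,3]
H [4,3]
H [4,3]
H [4,3]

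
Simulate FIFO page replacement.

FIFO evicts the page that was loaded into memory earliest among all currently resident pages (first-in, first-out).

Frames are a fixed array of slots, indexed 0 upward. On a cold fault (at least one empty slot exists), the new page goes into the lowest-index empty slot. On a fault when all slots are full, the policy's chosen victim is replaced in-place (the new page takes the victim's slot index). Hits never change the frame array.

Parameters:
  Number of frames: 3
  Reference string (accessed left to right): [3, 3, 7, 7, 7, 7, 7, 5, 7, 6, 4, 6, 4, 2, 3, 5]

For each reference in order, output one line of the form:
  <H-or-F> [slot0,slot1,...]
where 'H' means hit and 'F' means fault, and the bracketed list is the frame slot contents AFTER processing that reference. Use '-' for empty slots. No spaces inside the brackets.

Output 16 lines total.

F [3,-,-]
H [3,-,-]
F [3,7,-]
H [3,7,-]
H [3,7,-]
H [3,7,-]
H [3,7,-]
F [3,7,5]
H [3,7,5]
F [6,7,5]
F [6,4,5]
H [6,4,5]
H [6,4,5]
F [6,4,2]
F [3,4,2]
F [3,5,2]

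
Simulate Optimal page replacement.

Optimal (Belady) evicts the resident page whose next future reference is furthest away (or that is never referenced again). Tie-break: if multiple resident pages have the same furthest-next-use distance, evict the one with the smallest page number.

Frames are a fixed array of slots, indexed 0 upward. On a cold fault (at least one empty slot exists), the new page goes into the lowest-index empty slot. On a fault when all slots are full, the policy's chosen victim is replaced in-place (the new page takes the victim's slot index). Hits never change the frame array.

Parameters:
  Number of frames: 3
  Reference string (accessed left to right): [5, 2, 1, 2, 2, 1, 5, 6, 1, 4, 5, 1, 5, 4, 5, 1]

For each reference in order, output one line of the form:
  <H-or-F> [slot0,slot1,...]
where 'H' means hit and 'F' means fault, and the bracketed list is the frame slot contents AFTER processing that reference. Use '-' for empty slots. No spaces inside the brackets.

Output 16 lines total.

F [5,-,-]
F [5,2,-]
F [5,2,1]
H [5,2,1]
H [5,2,1]
H [5,2,1]
H [5,2,1]
F [5,6,1]
H [5,6,1]
F [5,4,1]
H [5,4,1]
H [5,4,1]
H [5,4,1]
H [5,4,1]
H [5,4,1]
H [5,4,1]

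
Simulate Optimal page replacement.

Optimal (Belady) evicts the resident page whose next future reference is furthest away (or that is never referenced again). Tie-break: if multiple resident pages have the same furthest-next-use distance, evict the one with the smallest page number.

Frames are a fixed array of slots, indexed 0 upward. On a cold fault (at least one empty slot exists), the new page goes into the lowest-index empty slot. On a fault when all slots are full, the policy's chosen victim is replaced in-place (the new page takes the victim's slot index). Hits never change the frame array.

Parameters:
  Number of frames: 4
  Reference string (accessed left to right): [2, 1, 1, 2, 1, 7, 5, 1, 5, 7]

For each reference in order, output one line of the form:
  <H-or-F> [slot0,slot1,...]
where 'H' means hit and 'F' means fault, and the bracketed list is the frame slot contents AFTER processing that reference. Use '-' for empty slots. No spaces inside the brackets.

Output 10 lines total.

F [2,-,-,-]
F [2,1,-,-]
H [2,1,-,-]
H [2,1,-,-]
H [2,1,-,-]
F [2,1,7,-]
F [2,1,7,5]
H [2,1,7,5]
H [2,1,7,5]
H [2,1,7,5]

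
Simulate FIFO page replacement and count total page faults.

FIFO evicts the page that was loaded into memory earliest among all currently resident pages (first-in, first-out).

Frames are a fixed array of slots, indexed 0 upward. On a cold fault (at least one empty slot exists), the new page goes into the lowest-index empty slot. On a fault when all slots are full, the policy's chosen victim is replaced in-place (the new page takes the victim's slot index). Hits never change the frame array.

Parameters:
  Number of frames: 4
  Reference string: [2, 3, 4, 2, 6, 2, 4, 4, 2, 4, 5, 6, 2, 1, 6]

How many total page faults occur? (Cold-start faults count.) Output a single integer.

Step 0: ref 2 → FAULT, frames=[2,-,-,-]
Step 1: ref 3 → FAULT, frames=[2,3,-,-]
Step 2: ref 4 → FAULT, frames=[2,3,4,-]
Step 3: ref 2 → HIT, frames=[2,3,4,-]
Step 4: ref 6 → FAULT, frames=[2,3,4,6]
Step 5: ref 2 → HIT, frames=[2,3,4,6]
Step 6: ref 4 → HIT, frames=[2,3,4,6]
Step 7: ref 4 → HIT, frames=[2,3,4,6]
Step 8: ref 2 → HIT, frames=[2,3,4,6]
Step 9: ref 4 → HIT, frames=[2,3,4,6]
Step 10: ref 5 → FAULT (evict 2), frames=[5,3,4,6]
Step 11: ref 6 → HIT, frames=[5,3,4,6]
Step 12: ref 2 → FAULT (evict 3), frames=[5,2,4,6]
Step 13: ref 1 → FAULT (evict 4), frames=[5,2,1,6]
Step 14: ref 6 → HIT, frames=[5,2,1,6]
Total faults: 7

Answer: 7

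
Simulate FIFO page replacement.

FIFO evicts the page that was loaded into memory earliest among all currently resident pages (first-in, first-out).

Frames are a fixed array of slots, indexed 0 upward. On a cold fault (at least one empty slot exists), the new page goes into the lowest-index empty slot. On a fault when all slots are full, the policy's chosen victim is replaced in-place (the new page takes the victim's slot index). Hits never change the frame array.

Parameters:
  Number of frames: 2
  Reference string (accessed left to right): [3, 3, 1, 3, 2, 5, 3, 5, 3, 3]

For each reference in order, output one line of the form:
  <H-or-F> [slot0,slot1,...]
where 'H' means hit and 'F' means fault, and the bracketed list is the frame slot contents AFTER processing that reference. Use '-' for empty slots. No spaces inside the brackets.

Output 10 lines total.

F [3,-]
H [3,-]
F [3,1]
H [3,1]
F [2,1]
F [2,5]
F [3,5]
H [3,5]
H [3,5]
H [3,5]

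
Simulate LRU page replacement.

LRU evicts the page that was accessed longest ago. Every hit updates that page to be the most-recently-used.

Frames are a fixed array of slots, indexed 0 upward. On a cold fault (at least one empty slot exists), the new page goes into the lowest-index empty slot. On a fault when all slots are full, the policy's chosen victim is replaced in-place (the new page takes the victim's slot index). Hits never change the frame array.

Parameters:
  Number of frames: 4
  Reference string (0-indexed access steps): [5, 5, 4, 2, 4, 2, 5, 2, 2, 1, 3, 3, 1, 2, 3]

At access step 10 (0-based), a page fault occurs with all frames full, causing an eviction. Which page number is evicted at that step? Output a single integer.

Answer: 4

Derivation:
Step 0: ref 5 -> FAULT, frames=[5,-,-,-]
Step 1: ref 5 -> HIT, frames=[5,-,-,-]
Step 2: ref 4 -> FAULT, frames=[5,4,-,-]
Step 3: ref 2 -> FAULT, frames=[5,4,2,-]
Step 4: ref 4 -> HIT, frames=[5,4,2,-]
Step 5: ref 2 -> HIT, frames=[5,4,2,-]
Step 6: ref 5 -> HIT, frames=[5,4,2,-]
Step 7: ref 2 -> HIT, frames=[5,4,2,-]
Step 8: ref 2 -> HIT, frames=[5,4,2,-]
Step 9: ref 1 -> FAULT, frames=[5,4,2,1]
Step 10: ref 3 -> FAULT, evict 4, frames=[5,3,2,1]
At step 10: evicted page 4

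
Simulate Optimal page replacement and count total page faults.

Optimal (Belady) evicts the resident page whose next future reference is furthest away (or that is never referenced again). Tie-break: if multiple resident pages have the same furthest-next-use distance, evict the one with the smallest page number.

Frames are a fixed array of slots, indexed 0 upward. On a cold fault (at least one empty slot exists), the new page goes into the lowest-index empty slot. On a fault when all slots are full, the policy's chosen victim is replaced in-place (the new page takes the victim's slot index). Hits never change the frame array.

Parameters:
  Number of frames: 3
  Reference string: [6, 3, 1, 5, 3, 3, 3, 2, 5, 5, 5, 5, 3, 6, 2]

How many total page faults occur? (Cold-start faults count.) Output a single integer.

Answer: 6

Derivation:
Step 0: ref 6 → FAULT, frames=[6,-,-]
Step 1: ref 3 → FAULT, frames=[6,3,-]
Step 2: ref 1 → FAULT, frames=[6,3,1]
Step 3: ref 5 → FAULT (evict 1), frames=[6,3,5]
Step 4: ref 3 → HIT, frames=[6,3,5]
Step 5: ref 3 → HIT, frames=[6,3,5]
Step 6: ref 3 → HIT, frames=[6,3,5]
Step 7: ref 2 → FAULT (evict 6), frames=[2,3,5]
Step 8: ref 5 → HIT, frames=[2,3,5]
Step 9: ref 5 → HIT, frames=[2,3,5]
Step 10: ref 5 → HIT, frames=[2,3,5]
Step 11: ref 5 → HIT, frames=[2,3,5]
Step 12: ref 3 → HIT, frames=[2,3,5]
Step 13: ref 6 → FAULT (evict 3), frames=[2,6,5]
Step 14: ref 2 → HIT, frames=[2,6,5]
Total faults: 6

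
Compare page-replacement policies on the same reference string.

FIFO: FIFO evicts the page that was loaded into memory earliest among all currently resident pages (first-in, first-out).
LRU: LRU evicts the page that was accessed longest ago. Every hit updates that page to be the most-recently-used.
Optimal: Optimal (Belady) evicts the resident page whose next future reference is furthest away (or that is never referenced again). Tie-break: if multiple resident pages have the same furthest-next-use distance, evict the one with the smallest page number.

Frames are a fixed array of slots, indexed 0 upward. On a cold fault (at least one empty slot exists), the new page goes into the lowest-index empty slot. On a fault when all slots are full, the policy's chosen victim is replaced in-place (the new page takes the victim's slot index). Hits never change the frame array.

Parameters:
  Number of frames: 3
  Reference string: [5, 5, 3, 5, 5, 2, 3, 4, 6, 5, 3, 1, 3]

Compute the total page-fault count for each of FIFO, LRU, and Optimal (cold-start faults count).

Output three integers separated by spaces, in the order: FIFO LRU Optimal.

Answer: 8 8 6

Derivation:
--- FIFO ---
  step 0: ref 5 -> FAULT, frames=[5,-,-] (faults so far: 1)
  step 1: ref 5 -> HIT, frames=[5,-,-] (faults so far: 1)
  step 2: ref 3 -> FAULT, frames=[5,3,-] (faults so far: 2)
  step 3: ref 5 -> HIT, frames=[5,3,-] (faults so far: 2)
  step 4: ref 5 -> HIT, frames=[5,3,-] (faults so far: 2)
  step 5: ref 2 -> FAULT, frames=[5,3,2] (faults so far: 3)
  step 6: ref 3 -> HIT, frames=[5,3,2] (faults so far: 3)
  step 7: ref 4 -> FAULT, evict 5, frames=[4,3,2] (faults so far: 4)
  step 8: ref 6 -> FAULT, evict 3, frames=[4,6,2] (faults so far: 5)
  step 9: ref 5 -> FAULT, evict 2, frames=[4,6,5] (faults so far: 6)
  step 10: ref 3 -> FAULT, evict 4, frames=[3,6,5] (faults so far: 7)
  step 11: ref 1 -> FAULT, evict 6, frames=[3,1,5] (faults so far: 8)
  step 12: ref 3 -> HIT, frames=[3,1,5] (faults so far: 8)
  FIFO total faults: 8
--- LRU ---
  step 0: ref 5 -> FAULT, frames=[5,-,-] (faults so far: 1)
  step 1: ref 5 -> HIT, frames=[5,-,-] (faults so far: 1)
  step 2: ref 3 -> FAULT, frames=[5,3,-] (faults so far: 2)
  step 3: ref 5 -> HIT, frames=[5,3,-] (faults so far: 2)
  step 4: ref 5 -> HIT, frames=[5,3,-] (faults so far: 2)
  step 5: ref 2 -> FAULT, frames=[5,3,2] (faults so far: 3)
  step 6: ref 3 -> HIT, frames=[5,3,2] (faults so far: 3)
  step 7: ref 4 -> FAULT, evict 5, frames=[4,3,2] (faults so far: 4)
  step 8: ref 6 -> FAULT, evict 2, frames=[4,3,6] (faults so far: 5)
  step 9: ref 5 -> FAULT, evict 3, frames=[4,5,6] (faults so far: 6)
  step 10: ref 3 -> FAULT, evict 4, frames=[3,5,6] (faults so far: 7)
  step 11: ref 1 -> FAULT, evict 6, frames=[3,5,1] (faults so far: 8)
  step 12: ref 3 -> HIT, frames=[3,5,1] (faults so far: 8)
  LRU total faults: 8
--- Optimal ---
  step 0: ref 5 -> FAULT, frames=[5,-,-] (faults so far: 1)
  step 1: ref 5 -> HIT, frames=[5,-,-] (faults so far: 1)
  step 2: ref 3 -> FAULT, frames=[5,3,-] (faults so far: 2)
  step 3: ref 5 -> HIT, frames=[5,3,-] (faults so far: 2)
  step 4: ref 5 -> HIT, frames=[5,3,-] (faults so far: 2)
  step 5: ref 2 -> FAULT, frames=[5,3,2] (faults so far: 3)
  step 6: ref 3 -> HIT, frames=[5,3,2] (faults so far: 3)
  step 7: ref 4 -> FAULT, evict 2, frames=[5,3,4] (faults so far: 4)
  step 8: ref 6 -> FAULT, evict 4, frames=[5,3,6] (faults so far: 5)
  step 9: ref 5 -> HIT, frames=[5,3,6] (faults so far: 5)
  step 10: ref 3 -> HIT, frames=[5,3,6] (faults so far: 5)
  step 11: ref 1 -> FAULT, evict 5, frames=[1,3,6] (faults so far: 6)
  step 12: ref 3 -> HIT, frames=[1,3,6] (faults so far: 6)
  Optimal total faults: 6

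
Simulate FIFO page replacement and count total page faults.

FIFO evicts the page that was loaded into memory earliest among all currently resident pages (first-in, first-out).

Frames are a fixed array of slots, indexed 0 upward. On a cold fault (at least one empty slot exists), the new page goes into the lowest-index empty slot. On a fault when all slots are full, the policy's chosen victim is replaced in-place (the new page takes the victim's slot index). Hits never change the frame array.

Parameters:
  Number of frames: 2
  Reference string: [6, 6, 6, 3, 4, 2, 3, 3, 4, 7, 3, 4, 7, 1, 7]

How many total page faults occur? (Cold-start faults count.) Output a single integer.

Step 0: ref 6 → FAULT, frames=[6,-]
Step 1: ref 6 → HIT, frames=[6,-]
Step 2: ref 6 → HIT, frames=[6,-]
Step 3: ref 3 → FAULT, frames=[6,3]
Step 4: ref 4 → FAULT (evict 6), frames=[4,3]
Step 5: ref 2 → FAULT (evict 3), frames=[4,2]
Step 6: ref 3 → FAULT (evict 4), frames=[3,2]
Step 7: ref 3 → HIT, frames=[3,2]
Step 8: ref 4 → FAULT (evict 2), frames=[3,4]
Step 9: ref 7 → FAULT (evict 3), frames=[7,4]
Step 10: ref 3 → FAULT (evict 4), frames=[7,3]
Step 11: ref 4 → FAULT (evict 7), frames=[4,3]
Step 12: ref 7 → FAULT (evict 3), frames=[4,7]
Step 13: ref 1 → FAULT (evict 4), frames=[1,7]
Step 14: ref 7 → HIT, frames=[1,7]
Total faults: 11

Answer: 11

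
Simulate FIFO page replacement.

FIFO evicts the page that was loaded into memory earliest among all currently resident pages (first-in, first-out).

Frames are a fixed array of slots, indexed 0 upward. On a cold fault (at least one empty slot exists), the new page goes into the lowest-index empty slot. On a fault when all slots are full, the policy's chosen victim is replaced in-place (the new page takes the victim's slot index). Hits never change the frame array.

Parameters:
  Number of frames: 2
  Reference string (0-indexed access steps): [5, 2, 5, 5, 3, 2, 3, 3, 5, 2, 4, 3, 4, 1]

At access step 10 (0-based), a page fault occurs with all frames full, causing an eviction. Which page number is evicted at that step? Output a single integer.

Step 0: ref 5 -> FAULT, frames=[5,-]
Step 1: ref 2 -> FAULT, frames=[5,2]
Step 2: ref 5 -> HIT, frames=[5,2]
Step 3: ref 5 -> HIT, frames=[5,2]
Step 4: ref 3 -> FAULT, evict 5, frames=[3,2]
Step 5: ref 2 -> HIT, frames=[3,2]
Step 6: ref 3 -> HIT, frames=[3,2]
Step 7: ref 3 -> HIT, frames=[3,2]
Step 8: ref 5 -> FAULT, evict 2, frames=[3,5]
Step 9: ref 2 -> FAULT, evict 3, frames=[2,5]
Step 10: ref 4 -> FAULT, evict 5, frames=[2,4]
At step 10: evicted page 5

Answer: 5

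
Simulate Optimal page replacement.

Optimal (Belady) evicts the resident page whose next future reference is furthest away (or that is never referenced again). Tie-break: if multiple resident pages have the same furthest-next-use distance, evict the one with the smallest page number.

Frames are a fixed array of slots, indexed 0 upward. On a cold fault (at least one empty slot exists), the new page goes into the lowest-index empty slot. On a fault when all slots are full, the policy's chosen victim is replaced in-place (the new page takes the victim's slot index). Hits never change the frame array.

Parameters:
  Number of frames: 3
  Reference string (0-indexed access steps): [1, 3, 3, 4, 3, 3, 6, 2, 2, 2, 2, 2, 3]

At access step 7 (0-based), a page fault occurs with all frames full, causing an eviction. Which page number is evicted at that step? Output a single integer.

Answer: 4

Derivation:
Step 0: ref 1 -> FAULT, frames=[1,-,-]
Step 1: ref 3 -> FAULT, frames=[1,3,-]
Step 2: ref 3 -> HIT, frames=[1,3,-]
Step 3: ref 4 -> FAULT, frames=[1,3,4]
Step 4: ref 3 -> HIT, frames=[1,3,4]
Step 5: ref 3 -> HIT, frames=[1,3,4]
Step 6: ref 6 -> FAULT, evict 1, frames=[6,3,4]
Step 7: ref 2 -> FAULT, evict 4, frames=[6,3,2]
At step 7: evicted page 4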